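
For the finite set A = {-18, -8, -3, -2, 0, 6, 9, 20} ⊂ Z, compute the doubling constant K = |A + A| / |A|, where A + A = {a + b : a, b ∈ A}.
K = |A + A| / |A| = 32/8 = 4

Enumerate A + A = {a + b : a, b ∈ A}. With |A| = 8, there are |A|^2 = 64 ordered sum pairs; collecting distinct values, A + A = {-36, -26, -21, -20, -18, -16, -12, -11, -10, -9, -8, -6, -5, -4, -3, -2, 0, 1, 2, 3, 4, 6, 7, 9, 12, 15, 17, 18, 20, 26, 29, 40}, so |A + A| = 32. Thus K = 32/8 = 4. For comparison, the minimum possible |A + A| over all 8-element sets is 2·8 − 1 = 15 (so min K = 15/8), attained only by arithmetic progressions.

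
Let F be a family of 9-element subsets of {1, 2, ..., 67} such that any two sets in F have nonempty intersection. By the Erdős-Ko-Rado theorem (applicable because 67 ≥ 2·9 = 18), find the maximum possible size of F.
max |F| = C(66, 8) = 5743572120

The Erdős-Ko-Rado theorem states: for n ≥ 2k, an intersecting family of k-subsets of an n-element set has size at most C(n − 1, k − 1), with equality for 'star' families {A ⊆ [n] : |A| = k, i ∈ A} (fix an element i). For n = 67, k = 9: C(66, 8) = 5743572120.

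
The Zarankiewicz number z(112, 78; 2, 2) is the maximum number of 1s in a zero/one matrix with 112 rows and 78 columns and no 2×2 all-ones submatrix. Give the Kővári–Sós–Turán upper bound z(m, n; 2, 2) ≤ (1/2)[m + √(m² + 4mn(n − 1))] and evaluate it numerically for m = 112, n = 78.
z(112, 78; 2, 2) ≤ (1/2)[112 + √(112² + 4·112·78·77)] = (1/2)[112 + √2703232] = 878.0754

Kővári–Sós–Turán: let r_1, ..., r_112 be the row sums and z = Σ r_i the total number of 1s. Each pair of columns can share at most one row with both entries 1 (else a 2×2 all-ones block appears), so Σ_i C(r_i, 2) ≤ C(78, 2) = 3003. By convexity Σ_i C(r_i, 2) ≥ 112·C(z/112, 2) = z(z − 112)/(2·112), giving z² − 112z − 112·78·77 ≤ 0 and hence z ≤ (1/2)[112 + √(12544 + 4·672672)] = (1/2)[112 + √2703232] ≈ (1/2)(112 + 1644.1508) = 878.0754.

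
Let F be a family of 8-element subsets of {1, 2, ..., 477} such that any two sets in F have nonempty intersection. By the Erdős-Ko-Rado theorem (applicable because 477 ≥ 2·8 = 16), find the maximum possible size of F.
max |F| = C(476, 7) = 1050921487860200

Erdős-Ko-Rado (1961): when n ≥ 2k, max |F| = C(n−1, k−1). The bound is attained by the star {A : i ∈ A} for any fixed i ∈ [n]. Here C(477−1, 8−1) = C(476, 7) = 1050921487860200.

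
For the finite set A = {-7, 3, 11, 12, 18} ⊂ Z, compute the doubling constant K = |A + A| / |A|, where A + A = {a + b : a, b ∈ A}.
K = |A + A| / |A| = 15/5 = 3

Enumerate A + A = {a + b : a, b ∈ A}. With |A| = 5, there are |A|^2 = 25 ordered sum pairs; collecting distinct values, A + A = {-14, -4, 4, 5, 6, 11, 14, 15, 21, 22, 23, 24, 29, 30, 36}, so |A + A| = 15. Thus K = 15/5 = 3. For comparison, the minimum possible |A + A| over all 5-element sets is 2·5 − 1 = 9 (so min K = 9/5), attained only by arithmetic progressions.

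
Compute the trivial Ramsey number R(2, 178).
R(2, 178) = 178

R(2, k) = k for all k ≥ 2: in a 2-colouring of K_k, either some edge is red (a red K_2) or all edges are blue (a blue K_k). And K_{177} coloured all-blue has no blue K_178, so R(2, 178) > 177. Hence R(2, 178) = 178.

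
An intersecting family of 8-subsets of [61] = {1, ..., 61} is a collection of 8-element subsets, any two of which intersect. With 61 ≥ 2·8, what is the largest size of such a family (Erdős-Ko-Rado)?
max |F| = C(60, 7) = 386206920

The Erdős-Ko-Rado theorem states: for n ≥ 2k, an intersecting family of k-subsets of an n-element set has size at most C(n − 1, k − 1), with equality for 'star' families {A ⊆ [n] : |A| = k, i ∈ A} (fix an element i). For n = 61, k = 8: C(60, 7) = 386206920.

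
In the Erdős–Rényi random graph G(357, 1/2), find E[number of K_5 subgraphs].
E[# K_5] = C(357, 5) · (1/2)^C(5, 2) = 46983275241 / 2^10 ≈ 45882104.727539

For each 5-subset S of vertices (there are C(357, 5) = 46983275241 such S), let X_S = 1 if S induces a K_5 (all C(5, 2) = 10 edges present). Then P(X_S = 1) = (1/2)^10 = 1/1024. By linearity of expectation, E[# K_5] = C(357, 5) · (1/2)^10 = 46983275241 / 1024 ≈ 45882104.727539.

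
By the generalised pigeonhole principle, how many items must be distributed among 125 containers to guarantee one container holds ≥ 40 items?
n = (40 − 1)·125 + 1 = 4876

By the generalised pigeonhole principle, to guarantee some box contains ≥ r objects we need more than (r − 1) · k objects total. Threshold: n = (r − 1) · k + 1. With r = 40 and k = 125: n = 39 · 125 + 1 = 4875 + 1 = 4876. For n = 4875 = 39 · 125, we can put exactly 39 objects in every box, avoiding 40 in any single one — so 4876 is tight.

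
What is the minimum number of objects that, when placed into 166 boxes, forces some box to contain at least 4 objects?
n = (4 − 1)·166 + 1 = 499

By the generalised pigeonhole principle, to guarantee some box contains ≥ r objects we need more than (r − 1) · k objects total. Threshold: n = (r − 1) · k + 1. With r = 4 and k = 166: n = 3 · 166 + 1 = 498 + 1 = 499. For n = 498 = 3 · 166, we can put exactly 3 objects in every box, avoiding 4 in any single one — so 499 is tight.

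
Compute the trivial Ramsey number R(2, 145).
R(2, 145) = 145

R(2, k) = k for all k ≥ 2: in a 2-colouring of K_k, either some edge is red (a red K_2) or all edges are blue (a blue K_k). And K_{144} coloured all-blue has no blue K_145, so R(2, 145) > 144. Hence R(2, 145) = 145.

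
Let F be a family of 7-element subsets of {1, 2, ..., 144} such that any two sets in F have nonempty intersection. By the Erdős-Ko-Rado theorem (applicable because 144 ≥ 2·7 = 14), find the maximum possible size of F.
max |F| = C(143, 6) = 10679057389

Erdős-Ko-Rado (1961): when n ≥ 2k, max |F| = C(n−1, k−1). The bound is attained by the star {A : i ∈ A} for any fixed i ∈ [n]. Here C(144−1, 7−1) = C(143, 6) = 10679057389.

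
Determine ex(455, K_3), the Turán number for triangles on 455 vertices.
ex(455, K_3) = ⌊455^2/4⌋ = 51756

Mantel (1907): a triangle-free graph on n vertices has at most ⌊n^2/4⌋ edges, with equality for the complete bipartite graph K_{⌊n/2⌋, ⌈n/2⌉}. For n = 455: ⌊455^2/4⌋ = ⌊207025/4⌋ = 51756. The extremal graph is K_{227, 228}, which has 227·228 = 51756 edges.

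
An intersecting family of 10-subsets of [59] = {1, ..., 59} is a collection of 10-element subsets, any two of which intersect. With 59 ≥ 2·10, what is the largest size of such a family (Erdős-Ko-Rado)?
max |F| = C(58, 9) = 10648873950

The Erdős-Ko-Rado theorem states: for n ≥ 2k, an intersecting family of k-subsets of an n-element set has size at most C(n − 1, k − 1), with equality for 'star' families {A ⊆ [n] : |A| = k, i ∈ A} (fix an element i). For n = 59, k = 10: C(58, 9) = 10648873950.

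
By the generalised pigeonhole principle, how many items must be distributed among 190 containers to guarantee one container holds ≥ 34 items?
n = (34 − 1)·190 + 1 = 6271

By the generalised pigeonhole principle, to guarantee some box contains ≥ r objects we need more than (r − 1) · k objects total. Threshold: n = (r − 1) · k + 1. With r = 34 and k = 190: n = 33 · 190 + 1 = 6270 + 1 = 6271. For n = 6270 = 33 · 190, we can put exactly 33 objects in every box, avoiding 34 in any single one — so 6271 is tight.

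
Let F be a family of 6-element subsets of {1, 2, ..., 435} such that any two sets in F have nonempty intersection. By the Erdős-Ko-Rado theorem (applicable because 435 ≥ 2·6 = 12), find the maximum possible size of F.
max |F| = C(434, 5) = 125379303336

Erdős-Ko-Rado (1961): when n ≥ 2k, max |F| = C(n−1, k−1). The bound is attained by the star {A : i ∈ A} for any fixed i ∈ [n]. Here C(435−1, 6−1) = C(434, 5) = 125379303336.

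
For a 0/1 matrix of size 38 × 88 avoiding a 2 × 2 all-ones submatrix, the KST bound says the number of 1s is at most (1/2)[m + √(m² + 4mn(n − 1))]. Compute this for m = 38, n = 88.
z(38, 88; 2, 2) ≤ (1/2)[38 + √(38² + 4·38·88·87)] = (1/2)[38 + √1165156] = 558.712

Kővári–Sós–Turán: let r_1, ..., r_38 be the row sums and z = Σ r_i the total number of 1s. Each pair of columns can share at most one row with both entries 1 (else a 2×2 all-ones block appears), so Σ_i C(r_i, 2) ≤ C(88, 2) = 3828. By convexity Σ_i C(r_i, 2) ≥ 38·C(z/38, 2) = z(z − 38)/(2·38), giving z² − 38z − 38·88·87 ≤ 0 and hence z ≤ (1/2)[38 + √(1444 + 4·290928)] = (1/2)[38 + √1165156] ≈ (1/2)(38 + 1079.4239) = 558.712.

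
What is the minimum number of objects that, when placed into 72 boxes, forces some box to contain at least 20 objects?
n = (20 − 1)·72 + 1 = 1369

By the generalised pigeonhole principle, to guarantee some box contains ≥ r objects we need more than (r − 1) · k objects total. Threshold: n = (r − 1) · k + 1. With r = 20 and k = 72: n = 19 · 72 + 1 = 1368 + 1 = 1369. For n = 1368 = 19 · 72, we can put exactly 19 objects in every box, avoiding 20 in any single one — so 1369 is tight.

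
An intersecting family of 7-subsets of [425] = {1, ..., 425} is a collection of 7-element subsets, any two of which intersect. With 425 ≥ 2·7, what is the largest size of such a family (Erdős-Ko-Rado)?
max |F| = C(424, 6) = 7788101227116

Erdős-Ko-Rado (1961): when n ≥ 2k, max |F| = C(n−1, k−1). The bound is attained by the star {A : i ∈ A} for any fixed i ∈ [n]. Here C(425−1, 7−1) = C(424, 6) = 7788101227116.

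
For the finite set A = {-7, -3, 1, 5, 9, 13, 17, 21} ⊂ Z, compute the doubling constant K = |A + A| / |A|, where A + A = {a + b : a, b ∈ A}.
K = |A + A| / |A| = 15/8

Enumerate A + A = {a + b : a, b ∈ A}. With |A| = 8, there are |A|^2 = 64 ordered sum pairs; collecting distinct values, A + A = {-14, -10, -6, -2, 2, 6, 10, 14, 18, 22, 26, 30, 34, 38, 42}, so |A + A| = 15. Thus K = 15/8. Here |A + A| = 2|A| − 1 = 15, the minimum possible — so K = 15/8 is minimal, which holds iff A is an arithmetic progression.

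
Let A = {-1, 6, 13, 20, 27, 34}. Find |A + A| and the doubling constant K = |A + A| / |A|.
K = |A + A| / |A| = 11/6

Enumerate A + A = {a + b : a, b ∈ A}. With |A| = 6, there are |A|^2 = 36 ordered sum pairs; collecting distinct values, A + A = {-2, 5, 12, 19, 26, 33, 40, 47, 54, 61, 68}, so |A + A| = 11. Thus K = 11/6. Here |A + A| = 2|A| − 1 = 11, the minimum possible — so K = 11/6 is minimal, which holds iff A is an arithmetic progression.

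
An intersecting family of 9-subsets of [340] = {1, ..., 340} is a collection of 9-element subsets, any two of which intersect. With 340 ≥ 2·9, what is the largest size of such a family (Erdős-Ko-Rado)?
max |F| = C(339, 8) = 3980509313088438

The Erdős-Ko-Rado theorem states: for n ≥ 2k, an intersecting family of k-subsets of an n-element set has size at most C(n − 1, k − 1), with equality for 'star' families {A ⊆ [n] : |A| = k, i ∈ A} (fix an element i). For n = 340, k = 9: C(339, 8) = 3980509313088438.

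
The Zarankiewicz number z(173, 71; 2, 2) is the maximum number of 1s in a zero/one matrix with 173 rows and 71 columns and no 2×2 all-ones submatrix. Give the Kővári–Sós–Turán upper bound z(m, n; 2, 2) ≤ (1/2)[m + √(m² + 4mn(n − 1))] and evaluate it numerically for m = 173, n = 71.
z(173, 71; 2, 2) ≤ (1/2)[173 + √(173² + 4·173·71·70)] = (1/2)[173 + √3469169] = 1017.7853

Kővári–Sós–Turán: let r_1, ..., r_173 be the row sums and z = Σ r_i the total number of 1s. Each pair of columns can share at most one row with both entries 1 (else a 2×2 all-ones block appears), so Σ_i C(r_i, 2) ≤ C(71, 2) = 2485. By convexity Σ_i C(r_i, 2) ≥ 173·C(z/173, 2) = z(z − 173)/(2·173), giving z² − 173z − 173·71·70 ≤ 0 and hence z ≤ (1/2)[173 + √(29929 + 4·859810)] = (1/2)[173 + √3469169] ≈ (1/2)(173 + 1862.5705) = 1017.7853.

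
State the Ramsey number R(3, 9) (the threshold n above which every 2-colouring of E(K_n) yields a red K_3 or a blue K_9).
R(3, 9) = 36

Lower bound: an explicit 2-colouring of K_{35} (typically a Paley-type or other structured construction) avoids a red K_3 and a blue K_9, showing R(3, 9) > 35.
Upper bound: the simple Erdős–Szekeres recurrence only gives R(3, 9) ≤ 37; the tight bound R(3, 9) ≤ 36 requires a sharper case analysis (or computer search) of 2-colourings of K_{36}.
Hence R(3, 9) = 36.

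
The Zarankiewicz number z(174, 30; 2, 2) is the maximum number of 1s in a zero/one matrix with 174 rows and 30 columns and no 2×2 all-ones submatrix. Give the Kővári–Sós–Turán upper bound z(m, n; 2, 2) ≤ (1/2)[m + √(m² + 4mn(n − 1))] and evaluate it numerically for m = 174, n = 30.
z(174, 30; 2, 2) ≤ (1/2)[174 + √(174² + 4·174·30·29)] = (1/2)[174 + √635796] = 485.6841

Kővári–Sós–Turán: let r_1, ..., r_174 be the row sums and z = Σ r_i the total number of 1s. Each pair of columns can share at most one row with both entries 1 (else a 2×2 all-ones block appears), so Σ_i C(r_i, 2) ≤ C(30, 2) = 435. By convexity Σ_i C(r_i, 2) ≥ 174·C(z/174, 2) = z(z − 174)/(2·174), giving z² − 174z − 174·30·29 ≤ 0 and hence z ≤ (1/2)[174 + √(30276 + 4·151380)] = (1/2)[174 + √635796] ≈ (1/2)(174 + 797.3682) = 485.6841.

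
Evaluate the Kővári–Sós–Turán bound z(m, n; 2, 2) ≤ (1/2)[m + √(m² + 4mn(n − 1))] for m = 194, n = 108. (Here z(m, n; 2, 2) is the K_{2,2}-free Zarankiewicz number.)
z(194, 108; 2, 2) ≤ (1/2)[194 + √(194² + 4·194·108·107)] = (1/2)[194 + √9005092] = 1597.4243

Kővári–Sós–Turán: let r_1, ..., r_194 be the row sums and z = Σ r_i the total number of 1s. Each pair of columns can share at most one row with both entries 1 (else a 2×2 all-ones block appears), so Σ_i C(r_i, 2) ≤ C(108, 2) = 5778. By convexity Σ_i C(r_i, 2) ≥ 194·C(z/194, 2) = z(z − 194)/(2·194), giving z² − 194z − 194·108·107 ≤ 0 and hence z ≤ (1/2)[194 + √(37636 + 4·2241864)] = (1/2)[194 + √9005092] ≈ (1/2)(194 + 3000.8485) = 1597.4243.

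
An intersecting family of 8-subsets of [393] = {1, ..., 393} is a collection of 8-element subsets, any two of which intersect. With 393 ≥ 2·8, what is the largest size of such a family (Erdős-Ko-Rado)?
max |F| = C(392, 7) = 267409290432648

Erdős-Ko-Rado (1961): when n ≥ 2k, max |F| = C(n−1, k−1). The bound is attained by the star {A : i ∈ A} for any fixed i ∈ [n]. Here C(393−1, 8−1) = C(392, 7) = 267409290432648.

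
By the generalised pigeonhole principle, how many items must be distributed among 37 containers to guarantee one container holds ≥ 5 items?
n = (5 − 1)·37 + 1 = 149

By the generalised pigeonhole principle, to guarantee some box contains ≥ r objects we need more than (r − 1) · k objects total. Threshold: n = (r − 1) · k + 1. With r = 5 and k = 37: n = 4 · 37 + 1 = 148 + 1 = 149. For n = 148 = 4 · 37, we can put exactly 4 objects in every box, avoiding 5 in any single one — so 149 is tight.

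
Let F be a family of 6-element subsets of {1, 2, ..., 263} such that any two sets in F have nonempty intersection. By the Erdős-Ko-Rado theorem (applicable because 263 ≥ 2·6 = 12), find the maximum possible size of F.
max |F| = C(262, 5) = 9900414342

The Erdős-Ko-Rado theorem states: for n ≥ 2k, an intersecting family of k-subsets of an n-element set has size at most C(n − 1, k − 1), with equality for 'star' families {A ⊆ [n] : |A| = k, i ∈ A} (fix an element i). For n = 263, k = 6: C(262, 5) = 9900414342.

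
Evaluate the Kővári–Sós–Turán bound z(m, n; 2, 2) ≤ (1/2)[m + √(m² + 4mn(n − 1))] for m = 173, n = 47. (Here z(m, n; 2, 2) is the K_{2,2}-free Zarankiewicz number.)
z(173, 47; 2, 2) ≤ (1/2)[173 + √(173² + 4·173·47·46)] = (1/2)[173 + √1526033] = 704.1635

Kővári–Sós–Turán: let r_1, ..., r_173 be the row sums and z = Σ r_i the total number of 1s. Each pair of columns can share at most one row with both entries 1 (else a 2×2 all-ones block appears), so Σ_i C(r_i, 2) ≤ C(47, 2) = 1081. By convexity Σ_i C(r_i, 2) ≥ 173·C(z/173, 2) = z(z − 173)/(2·173), giving z² − 173z − 173·47·46 ≤ 0 and hence z ≤ (1/2)[173 + √(29929 + 4·374026)] = (1/2)[173 + √1526033] ≈ (1/2)(173 + 1235.3271) = 704.1635.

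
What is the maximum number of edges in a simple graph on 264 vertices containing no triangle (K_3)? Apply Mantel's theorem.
ex(264, K_3) = ⌊264^2/4⌋ = 17424

Mantel (1907): a triangle-free graph on n vertices has at most ⌊n^2/4⌋ edges, with equality for the complete bipartite graph K_{⌊n/2⌋, ⌈n/2⌉}. For n = 264: ⌊264^2/4⌋ = ⌊69696/4⌋ = 17424. The extremal graph is K_{132, 132}, which has 132·132 = 17424 edges.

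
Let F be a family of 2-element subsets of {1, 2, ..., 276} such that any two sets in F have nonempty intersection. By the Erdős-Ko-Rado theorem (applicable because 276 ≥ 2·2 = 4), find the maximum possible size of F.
max |F| = C(275, 1) = 275

Erdős-Ko-Rado (1961): when n ≥ 2k, max |F| = C(n−1, k−1). The bound is attained by the star {A : i ∈ A} for any fixed i ∈ [n]. Here C(276−1, 2−1) = C(275, 1) = 275.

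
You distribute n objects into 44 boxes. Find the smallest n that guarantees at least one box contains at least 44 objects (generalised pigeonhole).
n = (44 − 1)·44 + 1 = 1893

By the generalised pigeonhole principle, to guarantee some box contains ≥ r objects we need more than (r − 1) · k objects total. Threshold: n = (r − 1) · k + 1. With r = 44 and k = 44: n = 43 · 44 + 1 = 1892 + 1 = 1893. For n = 1892 = 43 · 44, we can put exactly 43 objects in every box, avoiding 44 in any single one — so 1893 is tight.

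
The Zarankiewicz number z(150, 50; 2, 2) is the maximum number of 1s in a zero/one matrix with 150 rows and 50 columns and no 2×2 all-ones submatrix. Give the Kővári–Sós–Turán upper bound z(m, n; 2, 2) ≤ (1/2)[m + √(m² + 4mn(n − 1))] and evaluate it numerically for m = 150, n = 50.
z(150, 50; 2, 2) ≤ (1/2)[150 + √(150² + 4·150·50·49)] = (1/2)[150 + √1492500] = 685.8396

Kővári–Sós–Turán: let r_1, ..., r_150 be the row sums and z = Σ r_i the total number of 1s. Each pair of columns can share at most one row with both entries 1 (else a 2×2 all-ones block appears), so Σ_i C(r_i, 2) ≤ C(50, 2) = 1225. By convexity Σ_i C(r_i, 2) ≥ 150·C(z/150, 2) = z(z − 150)/(2·150), giving z² − 150z − 150·50·49 ≤ 0 and hence z ≤ (1/2)[150 + √(22500 + 4·367500)] = (1/2)[150 + √1492500] ≈ (1/2)(150 + 1221.6792) = 685.8396.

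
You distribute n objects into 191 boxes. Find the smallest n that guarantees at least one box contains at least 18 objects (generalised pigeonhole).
n = (18 − 1)·191 + 1 = 3248

By the generalised pigeonhole principle, to guarantee some box contains ≥ r objects we need more than (r − 1) · k objects total. Threshold: n = (r − 1) · k + 1. With r = 18 and k = 191: n = 17 · 191 + 1 = 3247 + 1 = 3248. For n = 3247 = 17 · 191, we can put exactly 17 objects in every box, avoiding 18 in any single one — so 3248 is tight.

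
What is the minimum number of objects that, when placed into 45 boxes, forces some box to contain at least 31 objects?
n = (31 − 1)·45 + 1 = 1351

By the generalised pigeonhole principle, to guarantee some box contains ≥ r objects we need more than (r − 1) · k objects total. Threshold: n = (r − 1) · k + 1. With r = 31 and k = 45: n = 30 · 45 + 1 = 1350 + 1 = 1351. For n = 1350 = 30 · 45, we can put exactly 30 objects in every box, avoiding 31 in any single one — so 1351 is tight.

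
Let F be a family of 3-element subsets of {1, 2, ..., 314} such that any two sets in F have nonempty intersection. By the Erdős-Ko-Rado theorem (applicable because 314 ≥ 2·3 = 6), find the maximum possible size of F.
max |F| = C(313, 2) = 48828

Erdős-Ko-Rado (1961): when n ≥ 2k, max |F| = C(n−1, k−1). The bound is attained by the star {A : i ∈ A} for any fixed i ∈ [n]. Here C(314−1, 3−1) = C(313, 2) = 48828.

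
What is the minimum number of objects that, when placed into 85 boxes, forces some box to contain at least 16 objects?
n = (16 − 1)·85 + 1 = 1276

By the generalised pigeonhole principle, to guarantee some box contains ≥ r objects we need more than (r − 1) · k objects total. Threshold: n = (r − 1) · k + 1. With r = 16 and k = 85: n = 15 · 85 + 1 = 1275 + 1 = 1276. For n = 1275 = 15 · 85, we can put exactly 15 objects in every box, avoiding 16 in any single one — so 1276 is tight.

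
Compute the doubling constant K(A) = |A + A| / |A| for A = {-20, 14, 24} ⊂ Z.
K = |A + A| / |A| = 6/3 = 2

Enumerate A + A = {a + b : a, b ∈ A}. With |A| = 3, there are |A|^2 = 9 ordered sum pairs; collecting distinct values, A + A = {-40, -6, 4, 28, 38, 48}, so |A + A| = 6. Thus K = 6/3 = 2. For comparison, the minimum possible |A + A| over all 3-element sets is 2·3 − 1 = 5 (so min K = 5/3), attained only by arithmetic progressions.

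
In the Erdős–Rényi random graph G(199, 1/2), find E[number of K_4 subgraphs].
E[# K_4] = C(199, 4) · (1/2)^C(4, 2) = 63391251 / 2^6 = 990488.296875

For each 4-subset S of vertices (there are C(199, 4) = 63391251 such S), let X_S = 1 if S induces a K_4 (all C(4, 2) = 6 edges present). Then P(X_S = 1) = (1/2)^6 = 1/64. By linearity of expectation, E[# K_4] = C(199, 4) · (1/2)^6 = 63391251 / 64 = 990488.296875.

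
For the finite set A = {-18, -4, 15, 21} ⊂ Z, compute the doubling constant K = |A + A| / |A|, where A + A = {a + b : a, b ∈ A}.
K = |A + A| / |A| = 10/4 = 5/2

Enumerate A + A = {a + b : a, b ∈ A}. With |A| = 4, there are |A|^2 = 16 ordered sum pairs; collecting distinct values, A + A = {-36, -22, -8, -3, 3, 11, 17, 30, 36, 42}, so |A + A| = 10. Thus K = 10/4 = 5/2. For comparison, the minimum possible |A + A| over all 4-element sets is 2·4 − 1 = 7 (so min K = 7/4), attained only by arithmetic progressions.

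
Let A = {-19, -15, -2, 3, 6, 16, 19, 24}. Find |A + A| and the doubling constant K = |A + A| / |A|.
K = |A + A| / |A| = 31/8

Enumerate A + A = {a + b : a, b ∈ A}. With |A| = 8, there are |A|^2 = 64 ordered sum pairs; collecting distinct values, A + A = {-38, -34, -30, -21, -17, -16, -13, -12, -9, -4, -3, 0, 1, 4, 5, 6, 9, 12, 14, 17, 19, 22, 25, 27, 30, 32, 35, 38, 40, 43, 48}, so |A + A| = 31. Thus K = 31/8. For comparison, the minimum possible |A + A| over all 8-element sets is 2·8 − 1 = 15 (so min K = 15/8), attained only by arithmetic progressions.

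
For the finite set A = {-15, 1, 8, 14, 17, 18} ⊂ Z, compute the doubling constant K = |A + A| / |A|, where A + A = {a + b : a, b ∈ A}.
K = |A + A| / |A| = 20/6 = 10/3

Enumerate A + A = {a + b : a, b ∈ A}. With |A| = 6, there are |A|^2 = 36 ordered sum pairs; collecting distinct values, A + A = {-30, -14, -7, -1, 2, 3, 9, 15, 16, 18, 19, 22, 25, 26, 28, 31, 32, 34, 35, 36}, so |A + A| = 20. Thus K = 20/6 = 10/3. For comparison, the minimum possible |A + A| over all 6-element sets is 2·6 − 1 = 11 (so min K = 11/6), attained only by arithmetic progressions.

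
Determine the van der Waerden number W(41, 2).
W(41, 2) = 41 + 1 = 42

A 2-term AP is any pair of integers, so a monochromatic 2-AP exists iff some colour is used at least twice. With 41 colours, the colouring i ↦ i on {1, ..., 41} uses each colour once, avoiding any monochromatic pair, so W(41, 2) > 41. For {1, ..., 42}, pigeonhole forces two integers of the same colour, which form a monochromatic 2-AP. Hence W(41, 2) = 42.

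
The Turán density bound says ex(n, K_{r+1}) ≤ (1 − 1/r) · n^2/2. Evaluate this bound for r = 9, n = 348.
Turán density bound = (8/9) · 348^2/2 = 53824

Turán's theorem: ex(n, K_{r+1}) is achieved by the complete r-partite Turán graph T(n, r) with parts as balanced as possible, and is at most (1 − 1/r) · n^2/2. For r = 9, n = 348: the density bound is (8/9) · 121104/2 = 53824. The integer-valued extremum is e(T(348, 9)) = 53823, which is strictly less than the density bound 53824 since 9 ∤ 348 (the parts of T(348, 9) cannot all be equal).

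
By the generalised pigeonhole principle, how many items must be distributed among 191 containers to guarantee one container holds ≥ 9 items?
n = (9 − 1)·191 + 1 = 1529

By the generalised pigeonhole principle, to guarantee some box contains ≥ r objects we need more than (r − 1) · k objects total. Threshold: n = (r − 1) · k + 1. With r = 9 and k = 191: n = 8 · 191 + 1 = 1528 + 1 = 1529. For n = 1528 = 8 · 191, we can put exactly 8 objects in every box, avoiding 9 in any single one — so 1529 is tight.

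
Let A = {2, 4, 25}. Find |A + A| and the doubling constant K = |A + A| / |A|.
K = |A + A| / |A| = 6/3 = 2

Enumerate A + A = {a + b : a, b ∈ A}. With |A| = 3, there are |A|^2 = 9 ordered sum pairs; collecting distinct values, A + A = {4, 6, 8, 27, 29, 50}, so |A + A| = 6. Thus K = 6/3 = 2. For comparison, the minimum possible |A + A| over all 3-element sets is 2·3 − 1 = 5 (so min K = 5/3), attained only by arithmetic progressions.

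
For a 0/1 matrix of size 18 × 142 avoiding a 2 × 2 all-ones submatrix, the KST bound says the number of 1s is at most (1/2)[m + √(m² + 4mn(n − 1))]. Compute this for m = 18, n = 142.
z(18, 142; 2, 2) ≤ (1/2)[18 + √(18² + 4·18·142·141)] = (1/2)[18 + √1441908] = 609.3974

Kővári–Sós–Turán: let r_1, ..., r_18 be the row sums and z = Σ r_i the total number of 1s. Each pair of columns can share at most one row with both entries 1 (else a 2×2 all-ones block appears), so Σ_i C(r_i, 2) ≤ C(142, 2) = 10011. By convexity Σ_i C(r_i, 2) ≥ 18·C(z/18, 2) = z(z − 18)/(2·18), giving z² − 18z − 18·142·141 ≤ 0 and hence z ≤ (1/2)[18 + √(324 + 4·360396)] = (1/2)[18 + √1441908] ≈ (1/2)(18 + 1200.7947) = 609.3974.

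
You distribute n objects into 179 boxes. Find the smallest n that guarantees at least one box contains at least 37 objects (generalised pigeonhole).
n = (37 − 1)·179 + 1 = 6445

By the generalised pigeonhole principle, to guarantee some box contains ≥ r objects we need more than (r − 1) · k objects total. Threshold: n = (r − 1) · k + 1. With r = 37 and k = 179: n = 36 · 179 + 1 = 6444 + 1 = 6445. For n = 6444 = 36 · 179, we can put exactly 36 objects in every box, avoiding 37 in any single one — so 6445 is tight.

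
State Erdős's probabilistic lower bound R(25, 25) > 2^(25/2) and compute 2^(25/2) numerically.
2^(25/2) = 5792.6188; so R(25, 25) > 5792.6188

Colour each edge of K_n uniformly at random with red/blue. The expected number of monochromatic K_25 is C(n, 25) · 2 · 2^(−C(25,2)). If C(n, 25) · 2^(1 − C(25,2)) < 1, then with positive probability no monochromatic K_25 exists, so R(25, 25) > n. The standard estimate C(n, 25) ≤ n^25/25! shows this inequality holds whenever n ≤ 2^(25/2) (since 25! · 2^(C(25,2) − 1) > 2^(25^2/2) ≥ n^25). Hence R(25, 25) > 2^(25/2) = 5792.6188.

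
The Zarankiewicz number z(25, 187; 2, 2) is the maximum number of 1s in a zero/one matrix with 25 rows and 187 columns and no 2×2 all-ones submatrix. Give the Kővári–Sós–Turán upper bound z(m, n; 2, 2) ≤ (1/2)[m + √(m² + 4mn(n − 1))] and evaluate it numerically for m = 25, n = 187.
z(25, 187; 2, 2) ≤ (1/2)[25 + √(25² + 4·25·187·186)] = (1/2)[25 + √3478825] = 945.0804

Kővári–Sós–Turán: let r_1, ..., r_25 be the row sums and z = Σ r_i the total number of 1s. Each pair of columns can share at most one row with both entries 1 (else a 2×2 all-ones block appears), so Σ_i C(r_i, 2) ≤ C(187, 2) = 17391. By convexity Σ_i C(r_i, 2) ≥ 25·C(z/25, 2) = z(z − 25)/(2·25), giving z² − 25z − 25·187·186 ≤ 0 and hence z ≤ (1/2)[25 + √(625 + 4·869550)] = (1/2)[25 + √3478825] ≈ (1/2)(25 + 1865.1609) = 945.0804.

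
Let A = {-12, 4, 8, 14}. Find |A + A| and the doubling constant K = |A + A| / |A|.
K = |A + A| / |A| = 10/4 = 5/2

Enumerate A + A = {a + b : a, b ∈ A}. With |A| = 4, there are |A|^2 = 16 ordered sum pairs; collecting distinct values, A + A = {-24, -8, -4, 2, 8, 12, 16, 18, 22, 28}, so |A + A| = 10. Thus K = 10/4 = 5/2. For comparison, the minimum possible |A + A| over all 4-element sets is 2·4 − 1 = 7 (so min K = 7/4), attained only by arithmetic progressions.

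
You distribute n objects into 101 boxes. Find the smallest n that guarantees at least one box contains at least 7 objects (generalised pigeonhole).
n = (7 − 1)·101 + 1 = 607

By the generalised pigeonhole principle, to guarantee some box contains ≥ r objects we need more than (r − 1) · k objects total. Threshold: n = (r − 1) · k + 1. With r = 7 and k = 101: n = 6 · 101 + 1 = 606 + 1 = 607. For n = 606 = 6 · 101, we can put exactly 6 objects in every box, avoiding 7 in any single one — so 607 is tight.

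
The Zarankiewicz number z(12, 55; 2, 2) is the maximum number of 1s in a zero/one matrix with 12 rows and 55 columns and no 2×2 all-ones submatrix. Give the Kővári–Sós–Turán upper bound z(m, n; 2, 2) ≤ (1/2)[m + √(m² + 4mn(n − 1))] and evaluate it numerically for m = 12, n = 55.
z(12, 55; 2, 2) ≤ (1/2)[12 + √(12² + 4·12·55·54)] = (1/2)[12 + √142704] = 194.8809

Kővári–Sós–Turán: let r_1, ..., r_12 be the row sums and z = Σ r_i the total number of 1s. Each pair of columns can share at most one row with both entries 1 (else a 2×2 all-ones block appears), so Σ_i C(r_i, 2) ≤ C(55, 2) = 1485. By convexity Σ_i C(r_i, 2) ≥ 12·C(z/12, 2) = z(z − 12)/(2·12), giving z² − 12z − 12·55·54 ≤ 0 and hence z ≤ (1/2)[12 + √(144 + 4·35640)] = (1/2)[12 + √142704] ≈ (1/2)(12 + 377.7618) = 194.8809.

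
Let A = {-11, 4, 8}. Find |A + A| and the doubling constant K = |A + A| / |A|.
K = |A + A| / |A| = 6/3 = 2

Enumerate A + A = {a + b : a, b ∈ A}. With |A| = 3, there are |A|^2 = 9 ordered sum pairs; collecting distinct values, A + A = {-22, -7, -3, 8, 12, 16}, so |A + A| = 6. Thus K = 6/3 = 2. For comparison, the minimum possible |A + A| over all 3-element sets is 2·3 − 1 = 5 (so min K = 5/3), attained only by arithmetic progressions.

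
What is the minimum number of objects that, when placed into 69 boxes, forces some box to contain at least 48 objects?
n = (48 − 1)·69 + 1 = 3244

By the generalised pigeonhole principle, to guarantee some box contains ≥ r objects we need more than (r − 1) · k objects total. Threshold: n = (r − 1) · k + 1. With r = 48 and k = 69: n = 47 · 69 + 1 = 3243 + 1 = 3244. For n = 3243 = 47 · 69, we can put exactly 47 objects in every box, avoiding 48 in any single one — so 3244 is tight.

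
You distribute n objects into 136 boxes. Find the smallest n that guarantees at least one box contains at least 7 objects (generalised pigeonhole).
n = (7 − 1)·136 + 1 = 817

By the generalised pigeonhole principle, to guarantee some box contains ≥ r objects we need more than (r − 1) · k objects total. Threshold: n = (r − 1) · k + 1. With r = 7 and k = 136: n = 6 · 136 + 1 = 816 + 1 = 817. For n = 816 = 6 · 136, we can put exactly 6 objects in every box, avoiding 7 in any single one — so 817 is tight.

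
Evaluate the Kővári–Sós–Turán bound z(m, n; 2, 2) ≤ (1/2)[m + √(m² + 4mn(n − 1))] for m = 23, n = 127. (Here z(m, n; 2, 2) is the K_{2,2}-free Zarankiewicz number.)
z(23, 127; 2, 2) ≤ (1/2)[23 + √(23² + 4·23·127·126)] = (1/2)[23 + √1472713] = 618.2769

Kővári–Sós–Turán: let r_1, ..., r_23 be the row sums and z = Σ r_i the total number of 1s. Each pair of columns can share at most one row with both entries 1 (else a 2×2 all-ones block appears), so Σ_i C(r_i, 2) ≤ C(127, 2) = 8001. By convexity Σ_i C(r_i, 2) ≥ 23·C(z/23, 2) = z(z − 23)/(2·23), giving z² − 23z − 23·127·126 ≤ 0 and hence z ≤ (1/2)[23 + √(529 + 4·368046)] = (1/2)[23 + √1472713] ≈ (1/2)(23 + 1213.5539) = 618.2769.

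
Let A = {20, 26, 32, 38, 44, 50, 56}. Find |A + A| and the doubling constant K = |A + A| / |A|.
K = |A + A| / |A| = 13/7

Enumerate A + A = {a + b : a, b ∈ A}. With |A| = 7, there are |A|^2 = 49 ordered sum pairs; collecting distinct values, A + A = {40, 46, 52, 58, 64, 70, 76, 82, 88, 94, 100, 106, 112}, so |A + A| = 13. Thus K = 13/7. Here |A + A| = 2|A| − 1 = 13, the minimum possible — so K = 13/7 is minimal, which holds iff A is an arithmetic progression.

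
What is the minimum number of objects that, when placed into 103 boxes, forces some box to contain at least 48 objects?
n = (48 − 1)·103 + 1 = 4842

By the generalised pigeonhole principle, to guarantee some box contains ≥ r objects we need more than (r − 1) · k objects total. Threshold: n = (r − 1) · k + 1. With r = 48 and k = 103: n = 47 · 103 + 1 = 4841 + 1 = 4842. For n = 4841 = 47 · 103, we can put exactly 47 objects in every box, avoiding 48 in any single one — so 4842 is tight.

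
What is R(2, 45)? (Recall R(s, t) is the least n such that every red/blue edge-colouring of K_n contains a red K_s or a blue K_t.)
R(2, 45) = 45

R(2, k) = k for all k ≥ 2: in a 2-colouring of K_k, either some edge is red (a red K_2) or all edges are blue (a blue K_k). And K_{44} coloured all-blue has no blue K_45, so R(2, 45) > 44. Hence R(2, 45) = 45.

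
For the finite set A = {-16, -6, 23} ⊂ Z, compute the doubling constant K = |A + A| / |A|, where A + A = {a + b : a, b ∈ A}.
K = |A + A| / |A| = 6/3 = 2

Enumerate A + A = {a + b : a, b ∈ A}. With |A| = 3, there are |A|^2 = 9 ordered sum pairs; collecting distinct values, A + A = {-32, -22, -12, 7, 17, 46}, so |A + A| = 6. Thus K = 6/3 = 2. For comparison, the minimum possible |A + A| over all 3-element sets is 2·3 − 1 = 5 (so min K = 5/3), attained only by arithmetic progressions.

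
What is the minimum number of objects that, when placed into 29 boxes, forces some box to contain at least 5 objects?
n = (5 − 1)·29 + 1 = 117

By the generalised pigeonhole principle, to guarantee some box contains ≥ r objects we need more than (r − 1) · k objects total. Threshold: n = (r − 1) · k + 1. With r = 5 and k = 29: n = 4 · 29 + 1 = 116 + 1 = 117. For n = 116 = 4 · 29, we can put exactly 4 objects in every box, avoiding 5 in any single one — so 117 is tight.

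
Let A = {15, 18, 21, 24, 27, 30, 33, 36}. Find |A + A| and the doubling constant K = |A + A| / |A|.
K = |A + A| / |A| = 15/8

Enumerate A + A = {a + b : a, b ∈ A}. With |A| = 8, there are |A|^2 = 64 ordered sum pairs; collecting distinct values, A + A = {30, 33, 36, 39, 42, 45, 48, 51, 54, 57, 60, 63, 66, 69, 72}, so |A + A| = 15. Thus K = 15/8. Here |A + A| = 2|A| − 1 = 15, the minimum possible — so K = 15/8 is minimal, which holds iff A is an arithmetic progression.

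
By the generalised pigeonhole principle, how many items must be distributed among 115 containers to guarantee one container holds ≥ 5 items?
n = (5 − 1)·115 + 1 = 461

By the generalised pigeonhole principle, to guarantee some box contains ≥ r objects we need more than (r − 1) · k objects total. Threshold: n = (r − 1) · k + 1. With r = 5 and k = 115: n = 4 · 115 + 1 = 460 + 1 = 461. For n = 460 = 4 · 115, we can put exactly 4 objects in every box, avoiding 5 in any single one — so 461 is tight.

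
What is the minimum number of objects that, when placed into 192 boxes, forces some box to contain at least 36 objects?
n = (36 − 1)·192 + 1 = 6721

By the generalised pigeonhole principle, to guarantee some box contains ≥ r objects we need more than (r − 1) · k objects total. Threshold: n = (r − 1) · k + 1. With r = 36 and k = 192: n = 35 · 192 + 1 = 6720 + 1 = 6721. For n = 6720 = 35 · 192, we can put exactly 35 objects in every box, avoiding 36 in any single one — so 6721 is tight.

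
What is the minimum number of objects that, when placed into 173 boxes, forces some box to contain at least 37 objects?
n = (37 − 1)·173 + 1 = 6229

By the generalised pigeonhole principle, to guarantee some box contains ≥ r objects we need more than (r − 1) · k objects total. Threshold: n = (r − 1) · k + 1. With r = 37 and k = 173: n = 36 · 173 + 1 = 6228 + 1 = 6229. For n = 6228 = 36 · 173, we can put exactly 36 objects in every box, avoiding 37 in any single one — so 6229 is tight.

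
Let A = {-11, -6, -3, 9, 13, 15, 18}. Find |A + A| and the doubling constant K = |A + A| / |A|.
K = |A + A| / |A| = 26/7

Enumerate A + A = {a + b : a, b ∈ A}. With |A| = 7, there are |A|^2 = 49 ordered sum pairs; collecting distinct values, A + A = {-22, -17, -14, -12, -9, -6, -2, 2, 3, 4, 6, 7, 9, 10, 12, 15, 18, 22, 24, 26, 27, 28, 30, 31, 33, 36}, so |A + A| = 26. Thus K = 26/7. For comparison, the minimum possible |A + A| over all 7-element sets is 2·7 − 1 = 13 (so min K = 13/7), attained only by arithmetic progressions.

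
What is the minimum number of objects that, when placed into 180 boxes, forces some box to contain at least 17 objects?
n = (17 − 1)·180 + 1 = 2881

By the generalised pigeonhole principle, to guarantee some box contains ≥ r objects we need more than (r − 1) · k objects total. Threshold: n = (r − 1) · k + 1. With r = 17 and k = 180: n = 16 · 180 + 1 = 2880 + 1 = 2881. For n = 2880 = 16 · 180, we can put exactly 16 objects in every box, avoiding 17 in any single one — so 2881 is tight.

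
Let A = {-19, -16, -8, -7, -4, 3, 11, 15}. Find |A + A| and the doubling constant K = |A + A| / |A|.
K = |A + A| / |A| = 29/8

Enumerate A + A = {a + b : a, b ∈ A}. With |A| = 8, there are |A|^2 = 64 ordered sum pairs; collecting distinct values, A + A = {-38, -35, -32, -27, -26, -24, -23, -20, -16, -15, -14, -13, -12, -11, -8, -5, -4, -1, 3, 4, 6, 7, 8, 11, 14, 18, 22, 26, 30}, so |A + A| = 29. Thus K = 29/8. For comparison, the minimum possible |A + A| over all 8-element sets is 2·8 − 1 = 15 (so min K = 15/8), attained only by arithmetic progressions.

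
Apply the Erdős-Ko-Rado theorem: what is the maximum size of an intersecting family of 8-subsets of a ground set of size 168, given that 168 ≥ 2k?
max |F| = C(167, 7) = 632776453353

The Erdős-Ko-Rado theorem states: for n ≥ 2k, an intersecting family of k-subsets of an n-element set has size at most C(n − 1, k − 1), with equality for 'star' families {A ⊆ [n] : |A| = k, i ∈ A} (fix an element i). For n = 168, k = 8: C(167, 7) = 632776453353.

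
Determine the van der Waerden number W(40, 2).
W(40, 2) = 40 + 1 = 41

A 2-term AP is any pair of integers, so a monochromatic 2-AP exists iff some colour is used at least twice. With 40 colours, the colouring i ↦ i on {1, ..., 40} uses each colour once, avoiding any monochromatic pair, so W(40, 2) > 40. For {1, ..., 41}, pigeonhole forces two integers of the same colour, which form a monochromatic 2-AP. Hence W(40, 2) = 41.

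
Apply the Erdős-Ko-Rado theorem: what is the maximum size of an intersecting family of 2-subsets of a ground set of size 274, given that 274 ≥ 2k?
max |F| = C(273, 1) = 273

The Erdős-Ko-Rado theorem states: for n ≥ 2k, an intersecting family of k-subsets of an n-element set has size at most C(n − 1, k − 1), with equality for 'star' families {A ⊆ [n] : |A| = k, i ∈ A} (fix an element i). For n = 274, k = 2: C(273, 1) = 273.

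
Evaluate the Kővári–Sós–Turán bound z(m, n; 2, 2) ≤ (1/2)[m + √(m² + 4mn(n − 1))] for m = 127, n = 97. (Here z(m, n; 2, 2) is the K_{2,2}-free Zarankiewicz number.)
z(127, 97; 2, 2) ≤ (1/2)[127 + √(127² + 4·127·97·96)] = (1/2)[127 + √4746625] = 1152.8375

Kővári–Sós–Turán: let r_1, ..., r_127 be the row sums and z = Σ r_i the total number of 1s. Each pair of columns can share at most one row with both entries 1 (else a 2×2 all-ones block appears), so Σ_i C(r_i, 2) ≤ C(97, 2) = 4656. By convexity Σ_i C(r_i, 2) ≥ 127·C(z/127, 2) = z(z − 127)/(2·127), giving z² − 127z − 127·97·96 ≤ 0 and hence z ≤ (1/2)[127 + √(16129 + 4·1182624)] = (1/2)[127 + √4746625] ≈ (1/2)(127 + 2178.6751) = 1152.8375.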